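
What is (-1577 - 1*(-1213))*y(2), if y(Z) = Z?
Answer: -728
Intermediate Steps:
(-1577 - 1*(-1213))*y(2) = (-1577 - 1*(-1213))*2 = (-1577 + 1213)*2 = -364*2 = -728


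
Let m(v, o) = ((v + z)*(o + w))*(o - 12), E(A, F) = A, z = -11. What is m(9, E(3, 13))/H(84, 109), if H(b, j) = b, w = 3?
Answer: 9/7 ≈ 1.2857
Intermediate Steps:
m(v, o) = (-12 + o)*(-11 + v)*(3 + o) (m(v, o) = ((v - 11)*(o + 3))*(o - 12) = ((-11 + v)*(3 + o))*(-12 + o) = (-12 + o)*(-11 + v)*(3 + o))
m(9, E(3, 13))/H(84, 109) = (396 - 36*9 - 11*3**2 + 99*3 + 9*3**2 - 9*3*9)/84 = (396 - 324 - 11*9 + 297 + 9*9 - 243)*(1/84) = (396 - 324 - 99 + 297 + 81 - 243)*(1/84) = 108*(1/84) = 9/7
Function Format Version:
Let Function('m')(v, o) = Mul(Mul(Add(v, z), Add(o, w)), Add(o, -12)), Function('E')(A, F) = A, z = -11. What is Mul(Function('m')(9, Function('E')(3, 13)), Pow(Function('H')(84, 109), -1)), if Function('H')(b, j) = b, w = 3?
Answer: Rational(9, 7) ≈ 1.2857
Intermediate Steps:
Function('m')(v, o) = Mul(Add(-12, o), Add(-11, v), Add(3, o)) (Function('m')(v, o) = Mul(Mul(Add(v, -11), Add(o, 3)), Add(o, -12)) = Mul(Mul(Add(-11, v), Add(3, o)), Add(-12, o)) = Mul(Add(-12, o), Add(-11, v), Add(3, o)))
Mul(Function('m')(9, Function('E')(3, 13)), Pow(Function('H')(84, 109), -1)) = Mul(Add(396, Mul(-36, 9), Mul(-11, Pow(3, 2)), Mul(99, 3), Mul(9, Pow(3, 2)), Mul(-9, 3, 9)), Pow(84, -1)) = Mul(Add(396, -324, Mul(-11, 9), 297, Mul(9, 9), -243), Rational(1, 84)) = Mul(Add(396, -324, -99, 297, 81, -243), Rational(1, 84)) = Mul(108, Rational(1, 84)) = Rational(9, 7)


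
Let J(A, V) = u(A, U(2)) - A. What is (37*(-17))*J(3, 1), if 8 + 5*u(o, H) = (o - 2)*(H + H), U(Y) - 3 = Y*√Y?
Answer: 10693/5 - 2516*√2/5 ≈ 1427.0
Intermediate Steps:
U(Y) = 3 + Y^(3/2) (U(Y) = 3 + Y*√Y = 3 + Y^(3/2))
u(o, H) = -8/5 + 2*H*(-2 + o)/5 (u(o, H) = -8/5 + ((o - 2)*(H + H))/5 = -8/5 + ((-2 + o)*(2*H))/5 = -8/5 + (2*H*(-2 + o))/5 = -8/5 + 2*H*(-2 + o)/5)
J(A, V) = -4 - A - 8*√2/5 + 2*A*(3 + 2*√2)/5 (J(A, V) = (-8/5 - 4*(3 + 2^(3/2))/5 + 2*(3 + 2^(3/2))*A/5) - A = (-8/5 - 4*(3 + 2*√2)/5 + 2*(3 + 2*√2)*A/5) - A = (-8/5 + (-12/5 - 8*√2/5) + 2*A*(3 + 2*√2)/5) - A = (-4 - 8*√2/5 + 2*A*(3 + 2*√2)/5) - A = -4 - A - 8*√2/5 + 2*A*(3 + 2*√2)/5)
(37*(-17))*J(3, 1) = (37*(-17))*(-4 - 8*√2/5 + (⅕)*3 + (⅘)*3*√2) = -629*(-4 - 8*√2/5 + ⅗ + 12*√2/5) = -629*(-17/5 + 4*√2/5) = 10693/5 - 2516*√2/5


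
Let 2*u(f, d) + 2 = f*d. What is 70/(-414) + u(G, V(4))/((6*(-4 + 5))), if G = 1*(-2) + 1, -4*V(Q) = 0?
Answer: -139/414 ≈ -0.33575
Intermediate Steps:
V(Q) = 0 (V(Q) = -1/4*0 = 0)
G = -1 (G = -2 + 1 = -1)
u(f, d) = -1 + d*f/2 (u(f, d) = -1 + (f*d)/2 = -1 + (d*f)/2 = -1 + d*f/2)
70/(-414) + u(G, V(4))/((6*(-4 + 5))) = 70/(-414) + (-1 + (1/2)*0*(-1))/((6*(-4 + 5))) = 70*(-1/414) + (-1 + 0)/((6*1)) = -35/207 - 1/6 = -139/414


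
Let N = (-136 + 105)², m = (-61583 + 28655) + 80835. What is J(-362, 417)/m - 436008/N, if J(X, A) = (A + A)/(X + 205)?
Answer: -1093130312222/2409354813 ≈ -453.70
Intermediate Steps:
m = 47907 (m = -32928 + 80835 = 47907)
N = 961 (N = (-31)² = 961)
J(X, A) = 2*A/(205 + X) (J(X, A) = (2*A)/(205 + X) = 2*A/(205 + X))
J(-362, 417)/m - 436008/N = (2*417/(205 - 362))/47907 - 436008/961 = (2*417/(-157))*(1/47907) - 436008*1/961 = (2*417*(-1/157))*(1/47907) - 436008/961 = -834/157*1/47907 - 436008/961 = -278/2507133 - 436008/961 = -1093130312222/2409354813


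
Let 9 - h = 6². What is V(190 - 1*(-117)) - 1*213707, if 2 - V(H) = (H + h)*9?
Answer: -216225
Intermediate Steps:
h = -27 (h = 9 - 1*6² = 9 - 1*36 = 9 - 36 = -27)
V(H) = 245 - 9*H (V(H) = 2 - (H - 27)*9 = 2 - (-27 + H)*9 = 2 - (-243 + 9*H) = 2 + (243 - 9*H) = 245 - 9*H)
V(190 - 1*(-117)) - 1*213707 = (245 - 9*(190 - 1*(-117))) - 1*213707 = (245 - 9*(190 + 117)) - 213707 = (245 - 9*307) - 213707 = (245 - 2763) - 213707 = -2518 - 213707 = -216225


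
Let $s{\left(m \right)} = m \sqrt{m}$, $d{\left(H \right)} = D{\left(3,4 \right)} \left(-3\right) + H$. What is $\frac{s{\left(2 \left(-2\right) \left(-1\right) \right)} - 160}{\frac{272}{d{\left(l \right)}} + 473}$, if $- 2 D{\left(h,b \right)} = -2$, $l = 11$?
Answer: $- \frac{152}{507} \approx -0.2998$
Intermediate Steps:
$D{\left(h,b \right)} = 1$ ($D{\left(h,b \right)} = \left(- \frac{1}{2}\right) \left(-2\right) = 1$)
$d{\left(H \right)} = -3 + H$ ($d{\left(H \right)} = 1 \left(-3\right) + H = -3 + H$)
$s{\left(m \right)} = m^{\frac{3}{2}}$
$\frac{s{\left(2 \left(-2\right) \left(-1\right) \right)} - 160}{\frac{272}{d{\left(l \right)}} + 473} = \frac{\left(2 \left(-2\right) \left(-1\right)\right)^{\frac{3}{2}} - 160}{\frac{272}{-3 + 11} + 473} = \frac{\left(\left(-4\right) \left(-1\right)\right)^{\frac{3}{2}} - 160}{\frac{272}{8} + 473} = \frac{4^{\frac{3}{2}} - 160}{272 \cdot \frac{1}{8} + 473} = \frac{8 - 160}{34 + 473} = - \frac{152}{507}$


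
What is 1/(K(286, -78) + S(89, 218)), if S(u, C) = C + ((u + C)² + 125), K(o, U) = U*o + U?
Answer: 1/72206 ≈ 1.3849e-5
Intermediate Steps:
K(o, U) = U + U*o
S(u, C) = 125 + C + (C + u)² (S(u, C) = C + ((C + u)² + 125) = C + (125 + (C + u)²) = 125 + C + (C + u)²)
1/(K(286, -78) + S(89, 218)) = 1/(-78*(1 + 286) + (125 + 218 + (218 + 89)²)) = 1/(-78*287 + (125 + 218 + 307²)) = 1/(-22386 + (125 + 218 + 94249)) = 1/(-22386 + 94592) = 1/72206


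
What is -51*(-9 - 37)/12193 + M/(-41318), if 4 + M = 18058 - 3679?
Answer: -78342347/503790374 ≈ -0.15551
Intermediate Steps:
M = 14375 (M = -4 + (18058 - 3679) = -4 + 14379 = 14375)
-51*(-9 - 37)/12193 + M/(-41318) = -51*(-9 - 37)/12193 + 14375/(-41318) = -51*(-46)*(1/12193) + 14375*(-1/41318) = 2346*(1/12193) - 14375/41318 = 2346/12193 - 14375/41318 = -78342347/503790374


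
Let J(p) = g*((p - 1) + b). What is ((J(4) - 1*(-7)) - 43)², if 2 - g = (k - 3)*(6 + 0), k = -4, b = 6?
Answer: 129600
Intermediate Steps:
g = 44 (g = 2 - (-4 - 3)*(6 + 0) = 2 - (-7)*6 = 2 - 1*(-42) = 2 + 42 = 44)
J(p) = 220 + 44*p (J(p) = 44*((p - 1) + 6) = 44*((-1 + p) + 6) = 44*(5 + p) = 220 + 44*p)
((J(4) - 1*(-7)) - 43)² = (((220 + 44*4) - 1*(-7)) - 43)² = (((220 + 176) + 7) - 43)² = ((396 + 7) - 43)² = (403 - 43)² = 360² = 129600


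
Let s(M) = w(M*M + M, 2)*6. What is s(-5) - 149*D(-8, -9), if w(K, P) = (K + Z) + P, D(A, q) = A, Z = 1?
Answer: 1330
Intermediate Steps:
w(K, P) = 1 + K + P (w(K, P) = (K + 1) + P = (1 + K) + P = 1 + K + P)
s(M) = 18 + 6*M + 6*M**2 (s(M) = (1 + (M*M + M) + 2)*6 = (1 + (M**2 + M) + 2)*6 = (1 + (M + M**2) + 2)*6 = (3 + M + M**2)*6 = 18 + 6*M + 6*M**2)
s(-5) - 149*D(-8, -9) = (18 + 6*(-5)*(1 - 5)) - 149*(-8) = (18 + 6*(-5)*(-4)) + 1192 = (18 + 120) + 1192 = 138 + 1192 = 1330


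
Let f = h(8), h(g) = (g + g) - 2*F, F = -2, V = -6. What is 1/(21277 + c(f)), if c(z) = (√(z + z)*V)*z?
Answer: 21277/452134729 + 240*√10/452134729 ≈ 4.8738e-5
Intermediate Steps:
h(g) = 4 + 2*g (h(g) = (g + g) - 2*(-2) = 2*g + 4 = 4 + 2*g)
f = 20 (f = 4 + 2*8 = 4 + 16 = 20)
c(z) = -6*√2*z^(3/2) (c(z) = (√(z + z)*(-6))*z = (√(2*z)*(-6))*z = ((√2*√z)*(-6))*z = (-6*√2*√z)*z = -6*√2*z^(3/2))
1/(21277 + c(f)) = 1/(21277 - 6*√2*20^(3/2)) = 1/(21277 - 6*√2*40*√5) = 1/(21277 - 240*√10)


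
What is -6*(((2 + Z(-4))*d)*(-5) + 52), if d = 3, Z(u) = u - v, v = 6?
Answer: -1032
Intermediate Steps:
Z(u) = -6 + u (Z(u) = u - 1*6 = u - 6 = -6 + u)
-6*(((2 + Z(-4))*d)*(-5) + 52) = -6*(((2 + (-6 - 4))*3)*(-5) + 52) = -6*(((2 - 10)*3)*(-5) + 52) = -6*(-8*3*(-5) + 52) = -6*(-24*(-5) + 52) = -6*(120 + 52) = -6*172 = -1032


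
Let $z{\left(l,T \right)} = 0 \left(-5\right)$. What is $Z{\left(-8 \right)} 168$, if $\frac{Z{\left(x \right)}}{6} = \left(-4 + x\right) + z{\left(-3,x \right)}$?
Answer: $-12096$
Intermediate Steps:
$z{\left(l,T \right)} = 0$
$Z{\left(x \right)} = -24 + 6 x$ ($Z{\left(x \right)} = 6 \left(\left(-4 + x\right) + 0\right) = 6 \left(-4 + x\right) = -24 + 6 x$)
$Z{\left(-8 \right)} 168 = \left(-24 + 6 \left(-8\right)\right) 168 = \left(-24 - 48\right) 168 = \left(-72\right) 168 = -12096$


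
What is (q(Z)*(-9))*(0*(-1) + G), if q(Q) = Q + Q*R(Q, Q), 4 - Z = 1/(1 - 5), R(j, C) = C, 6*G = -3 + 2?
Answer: 1071/32 ≈ 33.469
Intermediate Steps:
G = -1/6 (G = (-3 + 2)/6 = (1/6)*(-1) = -1/6 ≈ -0.16667)
Z = 17/4 (Z = 4 - 1/(1 - 5) = 4 - 1/(-4) = 4 - 1*(-1/4) = 4 + 1/4 = 17/4 ≈ 4.2500)
q(Q) = Q + Q**2 (q(Q) = Q + Q*Q = Q + Q**2)
(q(Z)*(-9))*(0*(-1) + G) = ((17*(1 + 17/4)/4)*(-9))*(0*(-1) - 1/6) = (((17/4)*(21/4))*(-9))*(0 - 1/6) = ((357/16)*(-9))*(-1/6) = -3213/16*(-1/6) = 1071/32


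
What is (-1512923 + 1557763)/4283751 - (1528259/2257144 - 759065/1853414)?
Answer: -2303346787838605963/8960369708282414808 ≈ -0.25706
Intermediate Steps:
(-1512923 + 1557763)/4283751 - (1528259/2257144 - 759065/1853414) = 44840*(1/4283751) - (1528259*(1/2257144) - 759065*1/1853414) = 44840/4283751 - (1528259/2257144 - 759065/1853414) = 44840/4283751 - 1*559588807933/2091711144808 = 44840/4283751 - 559588807933/2091711144808 = -2303346787838605963/8960369708282414808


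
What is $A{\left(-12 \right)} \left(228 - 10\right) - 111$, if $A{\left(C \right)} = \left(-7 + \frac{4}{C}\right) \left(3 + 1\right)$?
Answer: $- \frac{19517}{3} \approx -6505.7$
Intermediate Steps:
$A{\left(C \right)} = -28 + \frac{16}{C}$ ($A{\left(C \right)} = \left(-7 + \frac{4}{C}\right) 4 = -28 + \frac{16}{C}$)
$A{\left(-12 \right)} \left(228 - 10\right) - 111 = \left(-28 + \frac{16}{-12}\right) \left(228 - 10\right) - 111 = \left(-28 + 16 \left(- \frac{1}{12}\right)\right) \left(228 - 10\right) - 111 = \left(-28 - \frac{4}{3}\right) 218 - 111 = \left(- \frac{88}{3}\right) 218 - 111 = - \frac{19184}{3} - 111 = - \frac{19517}{3}$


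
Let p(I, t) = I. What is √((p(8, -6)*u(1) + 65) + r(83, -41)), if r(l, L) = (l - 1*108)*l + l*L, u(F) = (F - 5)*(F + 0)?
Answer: 33*I*√5 ≈ 73.79*I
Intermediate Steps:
u(F) = F*(-5 + F) (u(F) = (-5 + F)*F = F*(-5 + F))
r(l, L) = L*l + l*(-108 + l) (r(l, L) = (l - 108)*l + L*l = (-108 + l)*l + L*l = l*(-108 + l) + L*l = L*l + l*(-108 + l))
√((p(8, -6)*u(1) + 65) + r(83, -41)) = √((8*(1*(-5 + 1)) + 65) + 83*(-108 - 41 + 83)) = √((8*(1*(-4)) + 65) + 83*(-66)) = √((8*(-4) + 65) - 5478) = √((-32 + 65) - 5478) = √(33 - 5478) = √(-5445) = 33*I*√5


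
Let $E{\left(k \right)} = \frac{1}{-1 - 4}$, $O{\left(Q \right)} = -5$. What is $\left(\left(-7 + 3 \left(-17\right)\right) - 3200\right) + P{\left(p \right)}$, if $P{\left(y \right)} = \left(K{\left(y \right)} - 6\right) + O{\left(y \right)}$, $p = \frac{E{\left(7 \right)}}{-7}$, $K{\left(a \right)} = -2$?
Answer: $-3271$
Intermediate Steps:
$E{\left(k \right)} = - \frac{1}{5}$ ($E{\left(k \right)} = \frac{1}{-5} = - \frac{1}{5}$)
$p = \frac{1}{35}$ ($p = - \frac{1}{5 \left(-7\right)} = \left(- \frac{1}{5}\right) \left(- \frac{1}{7}\right) = \frac{1}{35} \approx 0.028571$)
$P{\left(y \right)} = -13$ ($P{\left(y \right)} = \left(-2 - 6\right) - 5 = -8 - 5 = -13$)
$\left(\left(-7 + 3 \left(-17\right)\right) - 3200\right) + P{\left(p \right)} = \left(\left(-7 + 3 \left(-17\right)\right) - 3200\right) - 13 = \left(\left(-7 - 51\right) - 3200\right) - 13 = \left(-58 - 3200\right) - 13 = -3258 - 13 = -3271$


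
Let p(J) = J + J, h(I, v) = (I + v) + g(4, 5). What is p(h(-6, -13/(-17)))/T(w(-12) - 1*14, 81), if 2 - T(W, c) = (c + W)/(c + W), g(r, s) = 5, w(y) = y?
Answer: -8/17 ≈ -0.47059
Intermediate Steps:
h(I, v) = 5 + I + v (h(I, v) = (I + v) + 5 = 5 + I + v)
p(J) = 2*J
T(W, c) = 1 (T(W, c) = 2 - (c + W)/(c + W) = 2 - (W + c)/(W + c) = 2 - 1*1 = 2 - 1 = 1)
p(h(-6, -13/(-17)))/T(w(-12) - 1*14, 81) = (2*(5 - 6 - 13/(-17)))/1 = (2*(5 - 6 - 13*(-1/17)))*1 = (2*(5 - 6 + 13/17))*1 = (2*(-4/17))*1 = -8/17*1 = -8/17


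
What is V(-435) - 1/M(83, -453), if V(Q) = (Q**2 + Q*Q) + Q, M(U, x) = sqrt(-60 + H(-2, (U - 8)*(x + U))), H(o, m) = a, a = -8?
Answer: 378015 + I*sqrt(17)/34 ≈ 3.7802e+5 + 0.12127*I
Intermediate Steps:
H(o, m) = -8
M(U, x) = 2*I*sqrt(17) (M(U, x) = sqrt(-60 - 8) = sqrt(-68) = 2*I*sqrt(17))
V(Q) = Q + 2*Q**2 (V(Q) = (Q**2 + Q**2) + Q = 2*Q**2 + Q = Q + 2*Q**2)
V(-435) - 1/M(83, -453) = -435*(1 + 2*(-435)) - 1/(2*I*sqrt(17)) = -435*(1 - 870) - (-1)*I*sqrt(17)/34 = -435*(-869) + I*sqrt(17)/34 = 378015 + I*sqrt(17)/34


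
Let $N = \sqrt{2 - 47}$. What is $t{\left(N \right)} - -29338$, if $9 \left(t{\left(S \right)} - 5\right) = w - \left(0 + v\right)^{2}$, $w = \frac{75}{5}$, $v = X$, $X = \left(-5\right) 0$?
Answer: $\frac{88034}{3} \approx 29345.0$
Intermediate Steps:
$X = 0$
$v = 0$
$N = 3 i \sqrt{5}$ ($N = \sqrt{-45} = 3 i \sqrt{5} \approx 6.7082 i$)
$w = 15$ ($w = 75 \cdot \frac{1}{5} = 15$)
$t{\left(S \right)} = \frac{20}{3}$ ($t{\left(S \right)} = 5 + \frac{15 - \left(0 + 0\right)^{2}}{9} = 5 + \frac{15 - 0^{2}}{9} = 5 + \frac{15 - 0}{9} = 5 + \frac{15 + 0}{9} = 5 + \frac{1}{9} \cdot 15 = 5 + \frac{5}{3} = \frac{20}{3}$)
$t{\left(N \right)} - -29338 = \frac{20}{3} - -29338 = \frac{20}{3} + 29338 = \frac{88034}{3}$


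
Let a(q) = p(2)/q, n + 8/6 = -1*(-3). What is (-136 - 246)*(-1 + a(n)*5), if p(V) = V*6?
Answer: -13370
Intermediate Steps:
n = 5/3 (n = -4/3 - 1*(-3) = -4/3 + 3 = 5/3 ≈ 1.6667)
p(V) = 6*V
a(q) = 12/q (a(q) = (6*2)/q = 12/q)
(-136 - 246)*(-1 + a(n)*5) = (-136 - 246)*(-1 + (12/(5/3))*5) = -382*(-1 + (12*(⅗))*5) = -382*(-1 + (36/5)*5) = -382*(-1 + 36) = -382*35 = -13370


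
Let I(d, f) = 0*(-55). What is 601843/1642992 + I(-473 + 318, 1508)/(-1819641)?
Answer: 601843/1642992 ≈ 0.36631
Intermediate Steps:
I(d, f) = 0
601843/1642992 + I(-473 + 318, 1508)/(-1819641) = 601843/1642992 + 0/(-1819641) = 601843*(1/1642992) + 0*(-1/1819641) = 601843/1642992 + 0 = 601843/1642992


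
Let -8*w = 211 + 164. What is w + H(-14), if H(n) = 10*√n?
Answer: -375/8 + 10*I*√14 ≈ -46.875 + 37.417*I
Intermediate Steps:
w = -375/8 (w = -(211 + 164)/8 = -⅛*375 = -375/8 ≈ -46.875)
w + H(-14) = -375/8 + 10*√(-14) = -375/8 + 10*(I*√14) = -375/8 + 10*I*√14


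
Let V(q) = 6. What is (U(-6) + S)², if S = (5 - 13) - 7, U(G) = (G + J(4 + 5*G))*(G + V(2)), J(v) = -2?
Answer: 225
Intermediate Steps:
U(G) = (-2 + G)*(6 + G) (U(G) = (G - 2)*(G + 6) = (-2 + G)*(6 + G))
S = -15 (S = -8 - 7 = -15)
(U(-6) + S)² = ((-12 + (-6)² + 4*(-6)) - 15)² = ((-12 + 36 - 24) - 15)² = (0 - 15)² = (-15)² = 225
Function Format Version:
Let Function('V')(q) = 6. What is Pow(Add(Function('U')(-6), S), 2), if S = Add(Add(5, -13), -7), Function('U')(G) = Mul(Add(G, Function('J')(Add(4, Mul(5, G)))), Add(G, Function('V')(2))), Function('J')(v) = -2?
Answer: 225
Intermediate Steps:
Function('U')(G) = Mul(Add(-2, G), Add(6, G)) (Function('U')(G) = Mul(Add(G, -2), Add(G, 6)) = Mul(Add(-2, G), Add(6, G)))
S = -15 (S = Add(-8, -7) = -15)
Pow(Add(Function('U')(-6), S), 2) = Pow(Add(Add(-12, Pow(-6, 2), Mul(4, -6)), -15), 2) = Pow(Add(Add(-12, 36, -24), -15), 2) = Pow(Add(0, -15), 2) = Pow(-15, 2) = 225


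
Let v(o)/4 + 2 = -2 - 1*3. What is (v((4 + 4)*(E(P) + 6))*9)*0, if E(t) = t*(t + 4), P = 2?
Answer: 0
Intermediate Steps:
E(t) = t*(4 + t)
v(o) = -28 (v(o) = -8 + 4*(-2 - 1*3) = -8 + 4*(-2 - 3) = -8 + 4*(-5) = -8 - 20 = -28)
(v((4 + 4)*(E(P) + 6))*9)*0 = -28*9*0 = -252*0 = 0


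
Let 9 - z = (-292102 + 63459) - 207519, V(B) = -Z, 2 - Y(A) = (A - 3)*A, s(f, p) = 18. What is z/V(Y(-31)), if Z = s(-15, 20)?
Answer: -436171/18 ≈ -24232.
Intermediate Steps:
Z = 18
Y(A) = 2 - A*(-3 + A) (Y(A) = 2 - (A - 3)*A = 2 - (-3 + A)*A = 2 - A*(-3 + A))
V(B) = -18 (V(B) = -1*18 = -18)
z = 436171 (z = 9 - ((-292102 + 63459) - 207519) = 9 - (-228643 - 207519) = 9 - 1*(-436162) = 9 + 436162 = 436171)
z/V(Y(-31)) = 436171/(-18) = 436171*(-1/18) = -436171/18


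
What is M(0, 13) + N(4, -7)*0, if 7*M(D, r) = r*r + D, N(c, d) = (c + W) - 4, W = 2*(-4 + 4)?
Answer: 169/7 ≈ 24.143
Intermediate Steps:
W = 0 (W = 2*0 = 0)
N(c, d) = -4 + c (N(c, d) = (c + 0) - 4 = c - 4 = -4 + c)
M(D, r) = D/7 + r**2/7 (M(D, r) = (r*r + D)/7 = (r**2 + D)/7 = (D + r**2)/7 = D/7 + r**2/7)
M(0, 13) + N(4, -7)*0 = ((1/7)*0 + (1/7)*13**2) + (-4 + 4)*0 = (0 + (1/7)*169) + 0*0 = (0 + 169/7) + 0 = 169/7 + 0 = 169/7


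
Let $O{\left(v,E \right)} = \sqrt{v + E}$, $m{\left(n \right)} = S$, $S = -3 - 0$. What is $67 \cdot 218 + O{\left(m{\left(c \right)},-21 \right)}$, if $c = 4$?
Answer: $14606 + 2 i \sqrt{6} \approx 14606.0 + 4.899 i$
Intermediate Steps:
$S = -3$ ($S = -3 + 0 = -3$)
$m{\left(n \right)} = -3$
$O{\left(v,E \right)} = \sqrt{E + v}$
$67 \cdot 218 + O{\left(m{\left(c \right)},-21 \right)} = 67 \cdot 218 + \sqrt{-21 - 3} = 14606 + \sqrt{-24} = 14606 + 2 i \sqrt{6}$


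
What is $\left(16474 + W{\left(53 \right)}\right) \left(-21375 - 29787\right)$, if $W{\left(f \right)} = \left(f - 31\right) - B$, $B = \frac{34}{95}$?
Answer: $- \frac{80175253932}{95} \approx -8.4395 \cdot 10^{8}$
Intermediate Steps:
$B = \frac{34}{95}$ ($B = 34 \cdot \frac{1}{95} = \frac{34}{95} \approx 0.35789$)
$W{\left(f \right)} = - \frac{2979}{95} + f$ ($W{\left(f \right)} = \left(f - 31\right) - \frac{34}{95} = \left(-31 + f\right) - \frac{34}{95} = - \frac{2979}{95} + f$)
$\left(16474 + W{\left(53 \right)}\right) \left(-21375 - 29787\right) = \left(16474 + \left(- \frac{2979}{95} + 53\right)\right) \left(-21375 - 29787\right) = \left(16474 + \frac{2056}{95}\right) \left(-51162\right) = \frac{1567086}{95} \left(-51162\right) = - \frac{80175253932}{95}$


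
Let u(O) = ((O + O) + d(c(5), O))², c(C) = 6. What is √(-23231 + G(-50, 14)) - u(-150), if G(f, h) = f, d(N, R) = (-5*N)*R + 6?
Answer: -17690436 + I*√23281 ≈ -1.769e+7 + 152.58*I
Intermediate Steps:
d(N, R) = 6 - 5*N*R (d(N, R) = -5*N*R + 6 = 6 - 5*N*R)
u(O) = (6 - 28*O)² (u(O) = ((O + O) + (6 - 5*6*O))² = (2*O + (6 - 30*O))² = (6 - 28*O)²)
√(-23231 + G(-50, 14)) - u(-150) = √(-23231 - 50) - 4*(-3 + 14*(-150))² = √(-23281) - 4*(-3 - 2100)² = I*√23281 - 4*(-2103)² = I*√23281 - 4*4422609 = I*√23281 - 1*17690436 = I*√23281 - 17690436 = -17690436 + I*√23281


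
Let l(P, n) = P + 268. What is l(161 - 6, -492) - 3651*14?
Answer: -50691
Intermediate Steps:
l(P, n) = 268 + P
l(161 - 6, -492) - 3651*14 = (268 + (161 - 6)) - 3651*14 = (268 + 155) - 1*51114 = 423 - 51114 = -50691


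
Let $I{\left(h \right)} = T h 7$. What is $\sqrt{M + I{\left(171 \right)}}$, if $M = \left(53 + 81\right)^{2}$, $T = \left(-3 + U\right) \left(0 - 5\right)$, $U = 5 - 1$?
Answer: $\sqrt{11971} \approx 109.41$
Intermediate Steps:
$U = 4$ ($U = 5 - 1 = 4$)
$T = -5$ ($T = \left(-3 + 4\right) \left(0 - 5\right) = 1 \left(-5\right) = -5$)
$M = 17956$ ($M = 134^{2} = 17956$)
$I{\left(h \right)} = - 35 h$ ($I{\left(h \right)} = - 5 h 7 = - 35 h$)
$\sqrt{M + I{\left(171 \right)}} = \sqrt{17956 - 5985} = \sqrt{11971}$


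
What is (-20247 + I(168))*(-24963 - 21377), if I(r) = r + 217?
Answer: 920405080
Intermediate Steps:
I(r) = 217 + r
(-20247 + I(168))*(-24963 - 21377) = (-20247 + (217 + 168))*(-24963 - 21377) = (-20247 + 385)*(-46340) = -19862*(-46340) = 920405080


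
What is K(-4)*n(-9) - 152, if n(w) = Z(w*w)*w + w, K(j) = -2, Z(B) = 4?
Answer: -62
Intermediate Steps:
n(w) = 5*w (n(w) = 4*w + w = 5*w)
K(-4)*n(-9) - 152 = -10*(-9) - 152 = -2*(-45) - 152 = 90 - 152 = -62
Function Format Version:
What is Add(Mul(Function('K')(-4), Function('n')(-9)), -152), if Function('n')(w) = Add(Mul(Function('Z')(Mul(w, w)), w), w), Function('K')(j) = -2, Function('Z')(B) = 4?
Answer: -62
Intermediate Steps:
Function('n')(w) = Mul(5, w) (Function('n')(w) = Add(Mul(4, w), w) = Mul(5, w))
Add(Mul(Function('K')(-4), Function('n')(-9)), -152) = Add(Mul(-2, Mul(5, -9)), -152) = Add(Mul(-2, -45), -152) = Add(90, -152) = -62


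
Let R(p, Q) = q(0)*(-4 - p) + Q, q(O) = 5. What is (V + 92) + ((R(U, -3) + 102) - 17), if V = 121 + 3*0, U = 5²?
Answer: 150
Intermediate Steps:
U = 25
R(p, Q) = -20 + Q - 5*p (R(p, Q) = 5*(-4 - p) + Q = (-20 - 5*p) + Q = -20 + Q - 5*p)
V = 121 (V = 121 + 0 = 121)
(V + 92) + ((R(U, -3) + 102) - 17) = (121 + 92) + (((-20 - 3 - 5*25) + 102) - 17) = 213 + (((-20 - 3 - 125) + 102) - 17) = 213 + ((-148 + 102) - 17) = 213 + (-46 - 17) = 213 - 63 = 150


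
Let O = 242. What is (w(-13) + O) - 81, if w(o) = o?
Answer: 148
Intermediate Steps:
(w(-13) + O) - 81 = (-13 + 242) - 81 = 229 - 81 = 148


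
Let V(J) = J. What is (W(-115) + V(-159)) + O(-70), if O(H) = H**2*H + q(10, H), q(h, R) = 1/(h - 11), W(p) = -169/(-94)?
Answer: -32256871/94 ≈ -3.4316e+5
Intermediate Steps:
W(p) = 169/94 (W(p) = -169*(-1/94) = 169/94)
q(h, R) = 1/(-11 + h)
O(H) = -1 + H**3 (O(H) = H**2*H + 1/(-11 + 10) = H**3 + 1/(-1) = H**3 - 1 = -1 + H**3)
(W(-115) + V(-159)) + O(-70) = (169/94 - 159) + (-1 + (-70)**3) = -14777/94 + (-1 - 343000) = -14777/94 - 343001 = -32256871/94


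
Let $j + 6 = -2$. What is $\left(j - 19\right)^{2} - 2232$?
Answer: $-1503$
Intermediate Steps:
$j = -8$ ($j = -6 - 2 = -8$)
$\left(j - 19\right)^{2} - 2232 = \left(-8 - 19\right)^{2} - 2232 = \left(-27\right)^{2} - 2232 = 729 - 2232 = -1503$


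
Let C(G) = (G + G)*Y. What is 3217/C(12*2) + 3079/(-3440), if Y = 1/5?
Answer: 1724519/5160 ≈ 334.21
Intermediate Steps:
Y = ⅕ ≈ 0.20000
C(G) = 2*G/5 (C(G) = (G + G)*(⅕) = (2*G)*(⅕) = 2*G/5)
3217/C(12*2) + 3079/(-3440) = 3217/((2*(12*2)/5)) + 3079/(-3440) = 3217/(((⅖)*24)) + 3079*(-1/3440) = 3217/(48/5) - 3079/3440 = 3217*(5/48) - 3079/3440 = 16085/48 - 3079/3440 = 1724519/5160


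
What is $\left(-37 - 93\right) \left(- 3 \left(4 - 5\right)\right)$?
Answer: $-390$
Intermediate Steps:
$\left(-37 - 93\right) \left(- 3 \left(4 - 5\right)\right) = - 130 \left(\left(-3\right) \left(-1\right)\right) = \left(-130\right) 3 = -390$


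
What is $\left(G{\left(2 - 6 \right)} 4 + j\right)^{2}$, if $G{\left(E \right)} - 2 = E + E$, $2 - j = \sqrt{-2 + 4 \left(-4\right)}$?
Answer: $466 + 132 i \sqrt{2} \approx 466.0 + 186.68 i$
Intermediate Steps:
$j = 2 - 3 i \sqrt{2}$ ($j = 2 - \sqrt{-2 + 4 \left(-4\right)} = 2 - \sqrt{-2 - 16} = 2 - \sqrt{-18} = 2 - 3 i \sqrt{2} \approx 2.0 - 4.2426 i$)
$G{\left(E \right)} = 2 + 2 E$ ($G{\left(E \right)} = 2 + \left(E + E\right) = 2 + 2 E$)
$\left(G{\left(2 - 6 \right)} 4 + j\right)^{2} = \left(\left(2 + 2 \left(2 - 6\right)\right) 4 + \left(2 - 3 i \sqrt{2}\right)\right)^{2} = \left(\left(2 + 2 \left(-4\right)\right) 4 + \left(2 - 3 i \sqrt{2}\right)\right)^{2} = \left(\left(2 - 8\right) 4 + \left(2 - 3 i \sqrt{2}\right)\right)^{2} = \left(\left(-6\right) 4 + \left(2 - 3 i \sqrt{2}\right)\right)^{2} = \left(-24 + \left(2 - 3 i \sqrt{2}\right)\right)^{2} = \left(-22 - 3 i \sqrt{2}\right)^{2}$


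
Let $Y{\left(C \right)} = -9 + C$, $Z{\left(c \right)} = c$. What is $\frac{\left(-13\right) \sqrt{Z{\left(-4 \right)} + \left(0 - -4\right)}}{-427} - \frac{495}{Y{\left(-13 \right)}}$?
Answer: $\frac{45}{2} \approx 22.5$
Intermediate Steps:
$\frac{\left(-13\right) \sqrt{Z{\left(-4 \right)} + \left(0 - -4\right)}}{-427} - \frac{495}{Y{\left(-13 \right)}} = \frac{\left(-13\right) \sqrt{-4 + \left(0 - -4\right)}}{-427} - \frac{495}{-9 - 13} = - 13 \sqrt{-4 + \left(0 + 4\right)} \left(- \frac{1}{427}\right) - \frac{495}{-22} = - 13 \sqrt{-4 + 4} \left(- \frac{1}{427}\right) - - \frac{45}{2} = - 13 \sqrt{0} \left(- \frac{1}{427}\right) + \frac{45}{2} = \left(-13\right) 0 \left(- \frac{1}{427}\right) + \frac{45}{2} = 0 \left(- \frac{1}{427}\right) + \frac{45}{2} = 0 + \frac{45}{2} = \frac{45}{2}$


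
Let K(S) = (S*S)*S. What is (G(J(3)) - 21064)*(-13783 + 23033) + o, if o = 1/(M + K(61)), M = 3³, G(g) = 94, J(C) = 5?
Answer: -44033309279999/227008 ≈ -1.9397e+8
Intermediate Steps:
K(S) = S³ (K(S) = S²*S = S³)
M = 27
o = 1/227008 (o = 1/(27 + 61³) = 1/(27 + 226981) = 1/227008 ≈ 4.4051e-6)
(G(J(3)) - 21064)*(-13783 + 23033) + o = (94 - 21064)*(-13783 + 23033) + 1/227008 = -20970*9250 + 1/227008 = -193972500 + 1/227008 = -44033309279999/227008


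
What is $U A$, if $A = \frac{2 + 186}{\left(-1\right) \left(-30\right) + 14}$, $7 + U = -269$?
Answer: $- \frac{12972}{11} \approx -1179.3$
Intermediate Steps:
$U = -276$ ($U = -7 - 269 = -276$)
$A = \frac{47}{11}$ ($A = \frac{188}{30 + 14} = \frac{188}{44} = 188 \cdot \frac{1}{44} = \frac{47}{11} \approx 4.2727$)
$U A = \left(-276\right) \frac{47}{11} = - \frac{12972}{11}$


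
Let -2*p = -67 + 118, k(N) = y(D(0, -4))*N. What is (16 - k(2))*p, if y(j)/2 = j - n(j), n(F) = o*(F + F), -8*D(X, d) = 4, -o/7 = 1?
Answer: -1173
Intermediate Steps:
o = -7 (o = -7*1 = -7)
D(X, d) = -½ (D(X, d) = -⅛*4 = -½)
n(F) = -14*F (n(F) = -7*(F + F) = -14*F)
y(j) = 30*j (y(j) = 2*(j - (-14)*j) = 2*(j + 14*j) = 2*(15*j) = 30*j)
k(N) = -15*N (k(N) = (30*(-½))*N = -15*N)
p = -51/2 (p = -(-67 + 118)/2 = -½*51 = -51/2 ≈ -25.500)
(16 - k(2))*p = (16 - (-15)*2)*(-51/2) = (16 - 1*(-30))*(-51/2) = (16 + 30)*(-51/2) = 46*(-51/2) = -1173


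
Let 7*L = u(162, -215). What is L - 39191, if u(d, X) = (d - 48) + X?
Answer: -274438/7 ≈ -39205.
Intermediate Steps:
u(d, X) = -48 + X + d (u(d, X) = (-48 + d) + X = -48 + X + d)
L = -101/7 (L = (-48 - 215 + 162)/7 = (⅐)*(-101) = -101/7 ≈ -14.429)
L - 39191 = -101/7 - 39191 = -274438/7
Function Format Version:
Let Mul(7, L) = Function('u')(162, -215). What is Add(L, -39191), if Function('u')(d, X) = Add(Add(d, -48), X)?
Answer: Rational(-274438, 7) ≈ -39205.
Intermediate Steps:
Function('u')(d, X) = Add(-48, X, d) (Function('u')(d, X) = Add(Add(-48, d), X) = Add(-48, X, d))
L = Rational(-101, 7) (L = Mul(Rational(1, 7), Add(-48, -215, 162)) = Mul(Rational(1, 7), -101) = Rational(-101, 7) ≈ -14.429)
Add(L, -39191) = Add(Rational(-101, 7), -39191) = Rational(-274438, 7)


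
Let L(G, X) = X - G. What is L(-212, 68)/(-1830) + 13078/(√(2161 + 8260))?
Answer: -28/183 + 13078*√10421/10421 ≈ 127.96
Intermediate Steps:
L(-212, 68)/(-1830) + 13078/(√(2161 + 8260)) = (68 - 1*(-212))/(-1830) + 13078/(√(2161 + 8260)) = (68 + 212)*(-1/1830) + 13078/(√10421) = 280*(-1/1830) + 13078*(√10421/10421) = -28/183 + 13078*√10421/10421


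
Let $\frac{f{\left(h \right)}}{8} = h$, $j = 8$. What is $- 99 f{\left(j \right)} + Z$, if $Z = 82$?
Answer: $-6254$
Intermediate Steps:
$f{\left(h \right)} = 8 h$
$- 99 f{\left(j \right)} + Z = - 99 \cdot 8 \cdot 8 + 82 = \left(-99\right) 64 + 82 = -6336 + 82 = -6254$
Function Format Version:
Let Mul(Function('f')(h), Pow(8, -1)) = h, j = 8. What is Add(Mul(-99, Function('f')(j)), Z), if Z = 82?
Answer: -6254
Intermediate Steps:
Function('f')(h) = Mul(8, h)
Add(Mul(-99, Function('f')(j)), Z) = Add(Mul(-99, Mul(8, 8)), 82) = Add(Mul(-99, 64), 82) = Add(-6336, 82) = -6254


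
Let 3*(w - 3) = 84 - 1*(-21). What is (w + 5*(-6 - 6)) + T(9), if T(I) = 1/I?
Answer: -197/9 ≈ -21.889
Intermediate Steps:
w = 38 (w = 3 + (84 - 1*(-21))/3 = 3 + (84 + 21)/3 = 3 + (1/3)*105 = 3 + 35 = 38)
(w + 5*(-6 - 6)) + T(9) = (38 + 5*(-6 - 6)) + 1/9 = (38 + 5*(-12)) + 1/9 = (38 - 60) + 1/9 = -22 + 1/9 = -197/9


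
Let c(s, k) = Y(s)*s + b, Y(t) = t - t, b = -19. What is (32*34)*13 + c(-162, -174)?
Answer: 14125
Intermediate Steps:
Y(t) = 0
c(s, k) = -19 (c(s, k) = 0*s - 19 = 0 - 19 = -19)
(32*34)*13 + c(-162, -174) = (32*34)*13 - 19 = 1088*13 - 19 = 14144 - 19 = 14125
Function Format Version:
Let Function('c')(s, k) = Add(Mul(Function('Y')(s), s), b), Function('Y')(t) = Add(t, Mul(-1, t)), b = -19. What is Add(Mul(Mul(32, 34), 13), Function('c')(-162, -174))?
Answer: 14125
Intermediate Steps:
Function('Y')(t) = 0
Function('c')(s, k) = -19 (Function('c')(s, k) = Add(Mul(0, s), -19) = Add(0, -19) = -19)
Add(Mul(Mul(32, 34), 13), Function('c')(-162, -174)) = Add(Mul(Mul(32, 34), 13), -19) = Add(Mul(1088, 13), -19) = Add(14144, -19) = 14125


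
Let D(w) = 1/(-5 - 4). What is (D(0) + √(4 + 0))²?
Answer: 289/81 ≈ 3.5679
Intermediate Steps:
D(w) = -⅑ (D(w) = 1/(-9) = -⅑)
(D(0) + √(4 + 0))² = (-⅑ + √(4 + 0))² = (-⅑ + √4)² = (-⅑ + 2)² = (17/9)² = 289/81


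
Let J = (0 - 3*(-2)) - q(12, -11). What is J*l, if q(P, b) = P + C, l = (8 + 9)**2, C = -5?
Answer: -289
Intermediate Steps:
l = 289 (l = 17**2 = 289)
q(P, b) = -5 + P (q(P, b) = P - 5 = -5 + P)
J = -1 (J = (0 - 3*(-2)) - (-5 + 12) = (0 + 6) - 1*7 = 6 - 7 = -1)
J*l = -1*289 = -289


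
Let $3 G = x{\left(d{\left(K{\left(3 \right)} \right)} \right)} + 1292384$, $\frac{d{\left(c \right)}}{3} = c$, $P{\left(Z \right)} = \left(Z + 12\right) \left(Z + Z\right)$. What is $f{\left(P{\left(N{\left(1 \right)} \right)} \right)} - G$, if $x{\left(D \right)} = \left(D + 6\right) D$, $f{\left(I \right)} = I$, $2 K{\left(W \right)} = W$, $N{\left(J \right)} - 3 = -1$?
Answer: $- \frac{5169053}{12} \approx -4.3075 \cdot 10^{5}$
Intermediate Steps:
$N{\left(J \right)} = 2$ ($N{\left(J \right)} = 3 - 1 = 2$)
$K{\left(W \right)} = \frac{W}{2}$
$P{\left(Z \right)} = 2 Z \left(12 + Z\right)$ ($P{\left(Z \right)} = \left(12 + Z\right) 2 Z = 2 Z \left(12 + Z\right)$)
$d{\left(c \right)} = 3 c$
$x{\left(D \right)} = D \left(6 + D\right)$ ($x{\left(D \right)} = \left(6 + D\right) D = D \left(6 + D\right)$)
$G = \frac{5169725}{12}$ ($G = \frac{3 \cdot \frac{1}{2} \cdot 3 \left(6 + 3 \cdot \frac{1}{2} \cdot 3\right) + 1292384}{3} = \frac{3 \cdot \frac{3}{2} \left(6 + 3 \cdot \frac{3}{2}\right) + 1292384}{3} = \frac{\frac{9 \left(6 + \frac{9}{2}\right)}{2} + 1292384}{3} = \frac{\frac{9}{2} \cdot \frac{21}{2} + 1292384}{3} = \frac{\frac{189}{4} + 1292384}{3} = \frac{1}{3} \cdot \frac{5169725}{4} = \frac{5169725}{12} \approx 4.3081 \cdot 10^{5}$)
$f{\left(P{\left(N{\left(1 \right)} \right)} \right)} - G = 2 \cdot 2 \left(12 + 2\right) - \frac{5169725}{12} = 2 \cdot 2 \cdot 14 - \frac{5169725}{12} = 56 - \frac{5169725}{12} = - \frac{5169053}{12}$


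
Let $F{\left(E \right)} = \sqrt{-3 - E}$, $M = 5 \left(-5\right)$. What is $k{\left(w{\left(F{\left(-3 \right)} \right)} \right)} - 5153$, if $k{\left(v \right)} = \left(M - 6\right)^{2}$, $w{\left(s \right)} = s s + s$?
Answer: $-4192$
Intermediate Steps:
$M = -25$
$w{\left(s \right)} = s + s^{2}$ ($w{\left(s \right)} = s^{2} + s = s + s^{2}$)
$k{\left(v \right)} = 961$ ($k{\left(v \right)} = \left(-25 - 6\right)^{2} = \left(-31\right)^{2} = 961$)
$k{\left(w{\left(F{\left(-3 \right)} \right)} \right)} - 5153 = 961 - 5153 = -4192$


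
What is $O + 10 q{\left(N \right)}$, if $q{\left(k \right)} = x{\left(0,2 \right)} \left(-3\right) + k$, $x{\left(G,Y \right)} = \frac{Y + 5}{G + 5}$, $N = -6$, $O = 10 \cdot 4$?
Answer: $-62$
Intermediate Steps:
$O = 40$
$x{\left(G,Y \right)} = \frac{5 + Y}{5 + G}$
$q{\left(k \right)} = - \frac{21}{5} + k$ ($q{\left(k \right)} = \frac{5 + 2}{5 + 0} \left(-3\right) + k = \frac{1}{5} \cdot 7 \left(-3\right) + k = \frac{7}{5} \left(-3\right) + k = - \frac{21}{5} + k$)
$O + 10 q{\left(N \right)} = 40 + 10 \left(- \frac{21}{5} - 6\right) = 40 + 10 \left(- \frac{51}{5}\right) = 40 - 102 = -62$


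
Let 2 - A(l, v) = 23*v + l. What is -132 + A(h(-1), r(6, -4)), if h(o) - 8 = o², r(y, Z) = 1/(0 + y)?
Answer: -857/6 ≈ -142.83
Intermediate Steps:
r(y, Z) = 1/y
h(o) = 8 + o²
A(l, v) = 2 - l - 23*v (A(l, v) = 2 - (23*v + l) = 2 - (l + 23*v) = 2 + (-l - 23*v) = 2 - l - 23*v)
-132 + A(h(-1), r(6, -4)) = -132 + (2 - (8 + (-1)²) - 23/6) = -132 + (2 - (8 + 1) - 23*⅙) = -132 + (2 - 1*9 - 23/6) = -132 + (2 - 9 - 23/6) = -132 - 65/6 = -857/6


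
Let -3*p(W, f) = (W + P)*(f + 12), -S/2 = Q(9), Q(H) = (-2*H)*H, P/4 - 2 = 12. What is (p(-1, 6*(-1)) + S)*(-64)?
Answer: -13696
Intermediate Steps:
P = 56 (P = 8 + 4*12 = 8 + 48 = 56)
Q(H) = -2*H²
S = 324 (S = -(-4)*9² = -(-4)*81 = -2*(-162) = 324)
p(W, f) = -(12 + f)*(56 + W)/3 (p(W, f) = -(W + 56)*(f + 12)/3 = -(56 + W)*(12 + f)/3 = -(12 + f)*(56 + W)/3)
(p(-1, 6*(-1)) + S)*(-64) = ((-224 - 4*(-1) - 112*(-1) - ⅓*(-1)*6*(-1)) + 324)*(-64) = ((-224 + 4 - 56/3*(-6) - ⅓*(-1)*(-6)) + 324)*(-64) = ((-224 + 4 + 112 - 2) + 324)*(-64) = (-110 + 324)*(-64) = 214*(-64) = -13696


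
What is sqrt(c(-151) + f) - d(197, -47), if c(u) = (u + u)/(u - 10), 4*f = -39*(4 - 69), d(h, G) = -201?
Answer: 201 + 11*sqrt(544663)/322 ≈ 226.21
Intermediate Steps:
f = 2535/4 (f = (-39*(4 - 69))/4 = (-39*(-65))/4 = (1/4)*2535 = 2535/4 ≈ 633.75)
c(u) = 2*u/(-10 + u) (c(u) = (2*u)/(-10 + u) = 2*u/(-10 + u))
sqrt(c(-151) + f) - d(197, -47) = sqrt(2*(-151)/(-10 - 151) + 2535/4) - 1*(-201) = sqrt(2*(-151)/(-161) + 2535/4) + 201 = sqrt(2*(-151)*(-1/161) + 2535/4) + 201 = sqrt(302/161 + 2535/4) + 201 = sqrt(409343/644) + 201 = 11*sqrt(544663)/322 + 201 = 201 + 11*sqrt(544663)/322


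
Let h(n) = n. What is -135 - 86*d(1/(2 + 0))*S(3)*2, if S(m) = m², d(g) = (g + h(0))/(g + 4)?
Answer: -307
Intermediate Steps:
d(g) = g/(4 + g) (d(g) = (g + 0)/(g + 4) = g/(4 + g))
-135 - 86*d(1/(2 + 0))*S(3)*2 = -135 - 86*(1/((2 + 0)*(4 + 1/(2 + 0))))*3²*2 = -135 - 86*(1/(2*(4 + 1/2)))*9*2 = -135 - 86*(1/(2*(4 + ½)))*9*2 = -135 - 86*(1/(2*(9/2)))*9*2 = -135 - 86*((½)*(2/9))*9*2 = -135 - 86*(⅑)*9*2 = -135 - 86*2 = -135 - 172 = -307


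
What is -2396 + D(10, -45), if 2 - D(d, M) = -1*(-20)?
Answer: -2414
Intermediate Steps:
D(d, M) = -18 (D(d, M) = 2 - (-1)*(-20) = 2 - 1*20 = 2 - 20 = -18)
-2396 + D(10, -45) = -2396 - 18 = -2414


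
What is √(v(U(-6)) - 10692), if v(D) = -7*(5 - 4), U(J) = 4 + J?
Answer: I*√10699 ≈ 103.44*I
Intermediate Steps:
v(D) = -7 (v(D) = -7*1 = -7)
√(v(U(-6)) - 10692) = √(-7 - 10692) = √(-10699) = I*√10699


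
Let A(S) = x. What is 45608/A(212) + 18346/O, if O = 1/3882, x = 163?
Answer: 11608770644/163 ≈ 7.1219e+7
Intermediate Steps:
A(S) = 163
O = 1/3882 ≈ 0.00025760
45608/A(212) + 18346/O = 45608/163 + 18346/(1/3882) = 45608*(1/163) + 18346*3882 = 45608/163 + 71219172 = 11608770644/163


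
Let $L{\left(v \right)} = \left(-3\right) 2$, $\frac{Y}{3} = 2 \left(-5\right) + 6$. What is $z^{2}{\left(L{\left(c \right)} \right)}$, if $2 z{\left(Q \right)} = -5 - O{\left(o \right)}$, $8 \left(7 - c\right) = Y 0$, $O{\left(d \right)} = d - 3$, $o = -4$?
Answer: $1$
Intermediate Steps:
$O{\left(d \right)} = -3 + d$ ($O{\left(d \right)} = d - 3 = -3 + d$)
$Y = -12$ ($Y = 3 \left(2 \left(-5\right) + 6\right) = 3 \left(-10 + 6\right) = 3 \left(-4\right) = -12$)
$c = 7$ ($c = 7 - \frac{\left(-12\right) 0}{8} = 7 - 0 = 7 + 0 = 7$)
$L{\left(v \right)} = -6$
$z{\left(Q \right)} = 1$ ($z{\left(Q \right)} = \frac{-5 - \left(-3 - 4\right)}{2} = \frac{-5 - -7}{2} = \frac{-5 + 7}{2} = \frac{1}{2} \cdot 2 = 1$)
$z^{2}{\left(L{\left(c \right)} \right)} = 1^{2} = 1$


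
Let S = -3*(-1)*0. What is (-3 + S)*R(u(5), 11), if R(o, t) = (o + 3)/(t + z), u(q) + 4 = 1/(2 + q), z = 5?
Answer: 9/56 ≈ 0.16071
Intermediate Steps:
S = 0 (S = 3*0 = 0)
u(q) = -4 + 1/(2 + q)
R(o, t) = (3 + o)/(5 + t) (R(o, t) = (o + 3)/(t + 5) = (3 + o)/(5 + t))
(-3 + S)*R(u(5), 11) = (-3 + 0)*((3 + (-7 - 4*5)/(2 + 5))/(5 + 11)) = -3*(3 + (-7 - 20)/7)/16 = -3*(3 + (⅐)*(-27))/16 = -3*(3 - 27/7)/16 = -3*(-6)/(16*7) = -3*(-3/56) = 9/56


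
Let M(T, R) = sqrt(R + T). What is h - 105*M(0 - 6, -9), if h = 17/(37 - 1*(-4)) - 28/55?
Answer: -213/2255 - 105*I*sqrt(15) ≈ -0.094457 - 406.66*I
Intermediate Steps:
h = -213/2255 (h = 17/(37 + 4) - 28*1/55 = 17/41 - 28/55 = -213/2255 ≈ -0.094457)
h - 105*M(0 - 6, -9) = -213/2255 - 105*sqrt(-9 + (0 - 6)) = -213/2255 - 105*sqrt(-9 - 6) = -213/2255 - 105*I*sqrt(15)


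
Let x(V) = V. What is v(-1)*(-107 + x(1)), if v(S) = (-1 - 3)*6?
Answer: 2544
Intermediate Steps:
v(S) = -24 (v(S) = -4*6 = -24)
v(-1)*(-107 + x(1)) = -24*(-107 + 1) = -24*(-106) = 2544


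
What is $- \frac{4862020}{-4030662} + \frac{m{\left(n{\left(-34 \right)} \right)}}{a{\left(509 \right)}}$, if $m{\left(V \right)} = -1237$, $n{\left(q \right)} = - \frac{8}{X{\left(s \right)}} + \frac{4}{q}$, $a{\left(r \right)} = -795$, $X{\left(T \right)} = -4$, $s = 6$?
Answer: $\frac{1475205799}{534062715} \approx 2.7622$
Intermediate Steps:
$n{\left(q \right)} = 2 + \frac{4}{q}$ ($n{\left(q \right)} = - \frac{8}{-4} + \frac{4}{q} = \left(-8\right) \left(- \frac{1}{4}\right) + \frac{4}{q} = 2 + \frac{4}{q}$)
$- \frac{4862020}{-4030662} + \frac{m{\left(n{\left(-34 \right)} \right)}}{a{\left(509 \right)}} = - \frac{4862020}{-4030662} - \frac{1237}{-795} = \left(-4862020\right) \left(- \frac{1}{4030662}\right) - - \frac{1237}{795} = \frac{2431010}{2015331} + \frac{1237}{795} = \frac{1475205799}{534062715}$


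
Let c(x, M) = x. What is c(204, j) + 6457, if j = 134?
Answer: 6661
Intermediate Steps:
c(204, j) + 6457 = 204 + 6457 = 6661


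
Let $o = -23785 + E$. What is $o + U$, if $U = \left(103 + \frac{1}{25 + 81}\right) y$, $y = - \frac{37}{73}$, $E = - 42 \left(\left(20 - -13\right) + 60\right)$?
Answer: $- \frac{214676961}{7738} \approx -27743.0$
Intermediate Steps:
$E = -3906$ ($E = - 42 \left(\left(20 + 13\right) + 60\right) = - 42 \left(33 + 60\right) = \left(-42\right) 93 = -3906$)
$y = - \frac{37}{73}$ ($y = \left(-37\right) \frac{1}{73} = - \frac{37}{73} \approx -0.50685$)
$U = - \frac{404003}{7738}$ ($U = \left(103 + \frac{1}{25 + 81}\right) \left(- \frac{37}{73}\right) = \left(103 + \frac{1}{106}\right) \left(- \frac{37}{73}\right) = \frac{10919}{106} \left(- \frac{37}{73}\right) = - \frac{404003}{7738} \approx -52.21$)
$o = -27691$ ($o = -23785 - 3906 = -27691$)
$o + U = -27691 - \frac{404003}{7738} = - \frac{214676961}{7738}$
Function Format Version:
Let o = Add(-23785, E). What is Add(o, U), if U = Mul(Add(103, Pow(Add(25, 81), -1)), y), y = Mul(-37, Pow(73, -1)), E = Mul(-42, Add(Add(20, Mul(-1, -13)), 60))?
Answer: Rational(-214676961, 7738) ≈ -27743.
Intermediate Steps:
E = -3906 (E = Mul(-42, Add(Add(20, 13), 60)) = Mul(-42, Add(33, 60)) = Mul(-42, 93) = -3906)
y = Rational(-37, 73) (y = Mul(-37, Rational(1, 73)) = Rational(-37, 73) ≈ -0.50685)
U = Rational(-404003, 7738) (U = Mul(Add(103, Pow(Add(25, 81), -1)), Rational(-37, 73)) = Mul(Add(103, Pow(106, -1)), Rational(-37, 73)) = Mul(Add(103, Rational(1, 106)), Rational(-37, 73)) = Mul(Rational(10919, 106), Rational(-37, 73)) = Rational(-404003, 7738) ≈ -52.210)
o = -27691 (o = Add(-23785, -3906) = -27691)
Add(o, U) = Add(-27691, Rational(-404003, 7738)) = Rational(-214676961, 7738)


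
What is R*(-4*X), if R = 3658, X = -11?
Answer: 160952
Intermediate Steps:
R*(-4*X) = 3658*(-4*(-11)) = 3658*44 = 160952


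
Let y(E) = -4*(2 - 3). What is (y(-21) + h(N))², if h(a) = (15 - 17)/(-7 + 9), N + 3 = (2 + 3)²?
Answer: 9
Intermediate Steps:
y(E) = 4 (y(E) = -4*(-1) = 4)
N = 22 (N = -3 + (2 + 3)² = -3 + 5² = -3 + 25 = 22)
h(a) = -1 (h(a) = -2/2 = -2*½ = -1)
(y(-21) + h(N))² = (4 - 1)² = 3² = 9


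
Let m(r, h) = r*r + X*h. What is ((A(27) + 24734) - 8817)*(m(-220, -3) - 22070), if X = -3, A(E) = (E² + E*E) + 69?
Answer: 459457516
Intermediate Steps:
A(E) = 69 + 2*E² (A(E) = (E² + E²) + 69 = 2*E² + 69 = 69 + 2*E²)
m(r, h) = r² - 3*h (m(r, h) = r*r - 3*h = r² - 3*h)
((A(27) + 24734) - 8817)*(m(-220, -3) - 22070) = (((69 + 2*27²) + 24734) - 8817)*(((-220)² - 3*(-3)) - 22070) = (((69 + 2*729) + 24734) - 8817)*((48400 + 9) - 22070) = (((69 + 1458) + 24734) - 8817)*(48409 - 22070) = ((1527 + 24734) - 8817)*26339 = (26261 - 8817)*26339 = 17444*26339 = 459457516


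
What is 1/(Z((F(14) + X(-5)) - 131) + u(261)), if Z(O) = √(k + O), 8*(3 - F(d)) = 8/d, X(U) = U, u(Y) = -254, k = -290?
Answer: -3556/909147 - I*√82922/909147 ≈ -0.0039114 - 0.00031674*I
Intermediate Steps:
F(d) = 3 - 1/d
Z(O) = √(-290 + O)
1/(Z((F(14) + X(-5)) - 131) + u(261)) = 1/(√(-290 + (((3 - 1/14) - 5) - 131)) - 254) = 1/(√(-290 + ((41/14 - 5) - 131)) - 254) = 1/(√(-290 + (-29/14 - 131)) - 254) = 1/(√(-290 - 1863/14) - 254) = 1/(√(-5923/14) - 254) = 1/(I*√82922/14 - 254) = 1/(-254 + I*√82922/14)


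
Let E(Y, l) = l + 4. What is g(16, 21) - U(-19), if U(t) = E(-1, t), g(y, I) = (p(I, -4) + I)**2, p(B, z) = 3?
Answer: 591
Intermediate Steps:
E(Y, l) = 4 + l
g(y, I) = (3 + I)**2
U(t) = 4 + t
g(16, 21) - U(-19) = (3 + 21)**2 - (4 - 19) = 24**2 - 1*(-15) = 576 + 15 = 591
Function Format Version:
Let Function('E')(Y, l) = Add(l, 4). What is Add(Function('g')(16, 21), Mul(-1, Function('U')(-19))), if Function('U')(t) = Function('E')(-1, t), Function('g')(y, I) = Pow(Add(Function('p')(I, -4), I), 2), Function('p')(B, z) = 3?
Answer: 591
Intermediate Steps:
Function('E')(Y, l) = Add(4, l)
Function('g')(y, I) = Pow(Add(3, I), 2)
Function('U')(t) = Add(4, t)
Add(Function('g')(16, 21), Mul(-1, Function('U')(-19))) = Add(Pow(Add(3, 21), 2), Mul(-1, Add(4, -19))) = Add(Pow(24, 2), Mul(-1, -15)) = Add(576, 15) = 591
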